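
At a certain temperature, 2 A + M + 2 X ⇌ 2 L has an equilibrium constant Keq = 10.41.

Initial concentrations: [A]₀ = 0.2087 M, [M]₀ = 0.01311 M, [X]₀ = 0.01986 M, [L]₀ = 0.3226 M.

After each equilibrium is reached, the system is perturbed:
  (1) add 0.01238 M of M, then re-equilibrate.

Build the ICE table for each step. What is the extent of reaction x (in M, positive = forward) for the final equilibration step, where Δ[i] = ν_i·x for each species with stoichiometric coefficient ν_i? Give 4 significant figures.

x = 0.001398 M

Q₀ = 4.6209e+05 vs Keq = 10.41 ⇒ Q>K, reverse
Step 1:
                    A           M           X           L
  init         0.2087     0.01311     0.01986      0.3226
  Δ             0.213      0.1065       0.213      -0.213
  eq           0.4217      0.1196      0.2329      0.1096
  solve Keq expr → x = -0.1065; check Q = 10.41
Then add 0.01238 M of M.
Step 2:
                    A           M           X           L
  init         0.4217       0.132      0.2329      0.1096
  Δ         -0.002796   -0.001398   -0.002796    0.002796
  eq           0.4189      0.1306      0.2301      0.1124
  solve Keq expr → x = 0.001398; check Q = 10.41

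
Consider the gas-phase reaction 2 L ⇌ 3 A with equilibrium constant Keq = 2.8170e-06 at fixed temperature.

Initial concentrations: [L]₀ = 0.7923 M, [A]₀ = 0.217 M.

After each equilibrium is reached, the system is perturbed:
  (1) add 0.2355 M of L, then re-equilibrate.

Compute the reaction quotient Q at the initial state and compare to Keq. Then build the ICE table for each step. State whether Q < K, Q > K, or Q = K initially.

Q₀ = 0.01628 vs Keq = 2.8170e-06 ⇒ Q>K, reverse
Step 1:
                    L           A
  I            0.7923       0.217
  C            0.1357     -0.2036
  E             0.928     0.01344
  solve Keq expr → x = -0.06785; check Q = 2.8170e-06
Then add 0.2355 M of L.
Step 2:
                    L           A
  I             1.164     0.01344
  C         -0.001449    0.002174
  E             1.162     0.01561
  solve Keq expr → x = 7.2453e-04; check Q = 2.8170e-06

Q₀ = 0.01628; Q > K (proceeds reverse)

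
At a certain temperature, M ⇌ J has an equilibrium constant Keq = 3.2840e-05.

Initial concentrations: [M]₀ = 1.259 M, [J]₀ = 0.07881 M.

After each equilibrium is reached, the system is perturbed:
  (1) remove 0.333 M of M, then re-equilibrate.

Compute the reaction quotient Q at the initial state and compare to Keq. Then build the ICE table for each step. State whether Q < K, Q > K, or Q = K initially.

Q₀ = 0.0626; Q > K (proceeds reverse)

Q₀ = 0.0626 vs Keq = 3.2840e-05 ⇒ Q>K, reverse
Step 1:
                  M         J
  Initial     1.259   0.07881
  Change    0.07877  -0.07877
  Equil       1.338 4.3932e-05
  solve Keq expr → x = -0.07877; check Q = 3.2840e-05
Then remove 0.333 M of M.
Step 2:
                  M         J
  Initial     1.005 4.3932e-05
  Change  1.0935e-05 -1.0935e-05
  Equil       1.005 3.2997e-05
  solve Keq expr → x = -1.0935e-05; check Q = 3.2840e-05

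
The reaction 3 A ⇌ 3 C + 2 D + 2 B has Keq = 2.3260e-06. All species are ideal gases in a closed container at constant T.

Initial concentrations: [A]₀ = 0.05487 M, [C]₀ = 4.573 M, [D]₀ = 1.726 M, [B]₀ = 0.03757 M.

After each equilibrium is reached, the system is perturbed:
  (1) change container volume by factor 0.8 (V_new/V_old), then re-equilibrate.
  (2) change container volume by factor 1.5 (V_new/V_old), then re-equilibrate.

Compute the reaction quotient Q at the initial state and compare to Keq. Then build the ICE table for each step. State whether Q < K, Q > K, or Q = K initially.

Q₀ = 2434 vs Keq = 2.3260e-06 ⇒ Q>K, reverse
Step 1:
                    A           C           D           B
  I           0.05487       4.573       1.726     0.03757
  C           0.05635    -0.05635    -0.03757    -0.03757
  E            0.1112       4.517       1.688  3.4904e-06
  solve Keq expr → x = -0.01878; check Q = 2.3260e-06
Then change container volume by factor 0.8 (V_new/V_old).
Step 2:
                    A           C           D           B
  I             0.139       5.646       2.111  4.3629e-06
  C        2.3559e-06 -2.3559e-06 -1.5706e-06 -1.5706e-06
  E             0.139       5.646       2.111  2.7924e-06
  solve Keq expr → x = -7.8529e-07; check Q = 2.3260e-06
Then change container volume by factor 1.5 (V_new/V_old).
Step 3:
                    A           C           D           B
  I           0.09268       3.764       1.407  1.8616e-06
  C       -3.4901e-06  3.4901e-06  2.3267e-06  2.3267e-06
  E           0.09268       3.764       1.407  4.1883e-06
  solve Keq expr → x = 1.1634e-06; check Q = 2.3260e-06

Q₀ = 2434; Q > K (proceeds reverse)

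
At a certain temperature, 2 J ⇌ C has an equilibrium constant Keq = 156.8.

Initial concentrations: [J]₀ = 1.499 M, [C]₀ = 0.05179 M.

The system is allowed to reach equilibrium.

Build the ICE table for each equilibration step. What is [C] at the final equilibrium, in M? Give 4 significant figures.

Q₀ = 0.02305 vs Keq = 156.8 ⇒ Q<K, forward
Step 1:
                   J          C
  I            1.499    0.05179
  C           -1.429     0.7145
  E          0.06991     0.7663
  solve Keq expr → x = 0.7145; check Q = 156.8

[C]_eq = 0.7663 M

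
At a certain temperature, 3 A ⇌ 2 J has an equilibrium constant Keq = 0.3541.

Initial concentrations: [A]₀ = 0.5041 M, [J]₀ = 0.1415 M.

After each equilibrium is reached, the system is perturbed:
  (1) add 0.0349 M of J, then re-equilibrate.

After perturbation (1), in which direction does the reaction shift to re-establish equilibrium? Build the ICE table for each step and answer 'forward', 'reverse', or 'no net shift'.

Direction: reverse

Q₀ = 0.1563 vs Keq = 0.3541 ⇒ Q<K, forward
Step 1:
                   A          J
  init        0.5041     0.1415
  Δ         -0.05573    0.03715
  eq          0.4484     0.1787
  solve Keq expr → x = 0.01858; check Q = 0.3541
Then add 0.0349 M of J.
Step 2:
                   A          J
  init        0.4484     0.2136
  Δ          0.02741   -0.01827
  eq          0.4758     0.1953
  solve Keq expr → x = -0.009136; check Q = 0.3541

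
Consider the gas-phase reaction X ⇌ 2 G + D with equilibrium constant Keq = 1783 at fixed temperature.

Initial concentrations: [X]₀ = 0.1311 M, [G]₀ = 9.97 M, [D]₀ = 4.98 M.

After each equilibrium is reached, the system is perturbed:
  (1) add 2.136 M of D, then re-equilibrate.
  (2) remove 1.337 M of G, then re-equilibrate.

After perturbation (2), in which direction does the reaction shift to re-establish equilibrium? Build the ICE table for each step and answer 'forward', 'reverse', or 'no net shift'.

Q₀ = 3776 vs Keq = 1783 ⇒ Q>K, reverse
Step 1:
                   X          G          D
  Initial     0.1311       9.97       4.98
  Change       0.126     -0.252     -0.126
  Equil       0.2571      9.718      4.854
  solve Keq expr → x = -0.126; check Q = 1783
Then add 2.136 M of D.
Step 2:
                   X          G          D
  Initial     0.2571      9.718       6.99
  Change     0.09414    -0.1883   -0.09414
  Equil       0.3512       9.53      6.896
  solve Keq expr → x = -0.09414; check Q = 1783
Then remove 1.337 M of G.
Step 3:
                   X          G          D
  Initial     0.3512      8.193      6.896
  Change    -0.07852      0.157    0.07852
  Equil       0.2727       8.35      6.974
  solve Keq expr → x = 0.07852; check Q = 1783

Direction: forward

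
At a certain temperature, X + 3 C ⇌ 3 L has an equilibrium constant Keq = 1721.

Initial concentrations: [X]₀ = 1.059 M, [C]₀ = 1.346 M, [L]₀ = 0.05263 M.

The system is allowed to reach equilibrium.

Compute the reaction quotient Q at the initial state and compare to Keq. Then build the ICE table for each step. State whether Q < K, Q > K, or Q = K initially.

Q₀ = 5.6451e-05; Q < K (proceeds forward)

Q₀ = 5.6451e-05 vs Keq = 1721 ⇒ Q<K, forward
Step 1:
                    X           C           L
  Initial       1.059       1.346     0.05263
  Change      -0.4077      -1.223       1.223
  Equil        0.6513      0.1228       1.276
  solve Keq expr → x = 0.4077; check Q = 1721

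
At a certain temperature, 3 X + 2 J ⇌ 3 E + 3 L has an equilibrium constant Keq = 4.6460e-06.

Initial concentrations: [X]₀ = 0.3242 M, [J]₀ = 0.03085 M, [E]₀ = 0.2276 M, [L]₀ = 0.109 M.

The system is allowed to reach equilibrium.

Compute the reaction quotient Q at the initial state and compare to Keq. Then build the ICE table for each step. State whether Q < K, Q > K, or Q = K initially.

Q₀ = 0.4708; Q > K (proceeds reverse)

Q₀ = 0.4708 vs Keq = 4.6460e-06 ⇒ Q>K, reverse
Step 1:
                  X         J         E         L
  Initial    0.3242   0.03085    0.2276     0.109
  Change    0.09765    0.0651  -0.09765  -0.09765
  Equil      0.4218   0.09595      0.13   0.01135
  solve Keq expr → x = -0.03255; check Q = 4.6460e-06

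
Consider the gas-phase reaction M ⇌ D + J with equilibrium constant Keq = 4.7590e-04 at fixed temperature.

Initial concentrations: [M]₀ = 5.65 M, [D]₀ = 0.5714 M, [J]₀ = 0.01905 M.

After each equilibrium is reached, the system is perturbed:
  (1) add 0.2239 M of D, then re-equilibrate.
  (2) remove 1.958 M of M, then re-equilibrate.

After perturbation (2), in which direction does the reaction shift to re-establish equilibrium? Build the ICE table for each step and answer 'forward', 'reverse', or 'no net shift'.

Q₀ = 0.001927 vs Keq = 4.7590e-04 ⇒ Q>K, reverse
Step 1:
                    M           D           J
  I              5.65      0.5714     0.01905
  C           0.01421    -0.01421    -0.01421
  E             5.664      0.5572    0.004838
  solve Keq expr → x = -0.01421; check Q = 4.7590e-04
Then add 0.2239 M of D.
Step 2:
                    M           D           J
  I             5.664      0.7811    0.004838
  C           0.00138    -0.00138    -0.00138
  E             5.666      0.7797    0.003458
  solve Keq expr → x = -0.00138; check Q = 4.7590e-04
Then remove 1.958 M of M.
Step 3:
                    M           D           J
  I             3.708      0.7797    0.003458
  C          0.001191   -0.001191   -0.001191
  E             3.709      0.7785    0.002267
  solve Keq expr → x = -0.001191; check Q = 4.7590e-04

Direction: reverse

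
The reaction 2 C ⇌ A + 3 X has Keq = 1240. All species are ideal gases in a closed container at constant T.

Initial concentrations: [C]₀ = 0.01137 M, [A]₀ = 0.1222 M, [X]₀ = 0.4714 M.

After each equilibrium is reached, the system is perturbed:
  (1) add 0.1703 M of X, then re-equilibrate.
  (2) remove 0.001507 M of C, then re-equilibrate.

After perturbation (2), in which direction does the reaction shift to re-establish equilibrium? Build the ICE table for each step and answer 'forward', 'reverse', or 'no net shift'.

Direction: reverse

Q₀ = 99.02 vs Keq = 1240 ⇒ Q<K, forward
Step 1:
                    C           A           X
  init        0.01137      0.1222      0.4714
  Δ          -0.00798     0.00399     0.01197
  eq          0.00339      0.1262      0.4834
  solve Keq expr → x = 0.00399; check Q = 1240
Then add 0.1703 M of X.
Step 2:
                    C           A           X
  init        0.00339      0.1262      0.6537
  Δ          0.001887 -9.4339e-04    -0.00283
  eq         0.005277      0.1252      0.6508
  solve Keq expr → x = -9.4339e-04; check Q = 1240
Then remove 0.001507 M of C.
Step 3:
                    C           A           X
  init        0.00377      0.1252      0.6508
  Δ          0.001465 -7.3246e-04   -0.002197
  eq         0.005235      0.1245      0.6486
  solve Keq expr → x = -7.3246e-04; check Q = 1240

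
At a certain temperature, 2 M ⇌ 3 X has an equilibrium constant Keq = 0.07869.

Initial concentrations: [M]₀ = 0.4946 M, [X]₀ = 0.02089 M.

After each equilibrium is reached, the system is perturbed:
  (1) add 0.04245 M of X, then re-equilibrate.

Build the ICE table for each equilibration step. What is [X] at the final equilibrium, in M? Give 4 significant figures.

Q₀ = 3.7266e-05 vs Keq = 0.07869 ⇒ Q<K, forward
Step 1:
                  M         X
  I          0.4946   0.02089
  C         -0.1315    0.1972
  E          0.3631    0.2181
  solve Keq expr → x = 0.06574; check Q = 0.07869
Then add 0.04245 M of X.
Step 2:
                  M         X
  I          0.3631    0.2606
  C         0.02238  -0.03358
  E          0.3855     0.227
  solve Keq expr → x = -0.01119; check Q = 0.07869

[X]_eq = 0.227 M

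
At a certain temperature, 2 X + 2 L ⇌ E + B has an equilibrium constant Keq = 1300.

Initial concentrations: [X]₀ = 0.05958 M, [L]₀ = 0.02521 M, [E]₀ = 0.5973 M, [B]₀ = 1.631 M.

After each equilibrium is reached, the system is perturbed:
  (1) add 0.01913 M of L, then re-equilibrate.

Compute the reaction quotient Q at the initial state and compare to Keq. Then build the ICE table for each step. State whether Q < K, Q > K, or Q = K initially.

Q₀ = 4.3182e+05 vs Keq = 1300 ⇒ Q>K, reverse
Step 1:
                  X         L         E         B
  Initial   0.05958   0.02521    0.5973     1.631
  Change     0.1182    0.1182  -0.05912  -0.05912
  Equil      0.1778    0.1435    0.5382     1.572
  solve Keq expr → x = -0.05912; check Q = 1300
Then add 0.01913 M of L.
Step 2:
                  X         L         E         B
  Initial    0.1778    0.1626    0.5382     1.572
  Change  -0.009818 -0.009818  0.004909  0.004909
  Equil       0.168    0.1528    0.5431     1.577
  solve Keq expr → x = 0.004909; check Q = 1300

Q₀ = 4.3182e+05; Q > K (proceeds reverse)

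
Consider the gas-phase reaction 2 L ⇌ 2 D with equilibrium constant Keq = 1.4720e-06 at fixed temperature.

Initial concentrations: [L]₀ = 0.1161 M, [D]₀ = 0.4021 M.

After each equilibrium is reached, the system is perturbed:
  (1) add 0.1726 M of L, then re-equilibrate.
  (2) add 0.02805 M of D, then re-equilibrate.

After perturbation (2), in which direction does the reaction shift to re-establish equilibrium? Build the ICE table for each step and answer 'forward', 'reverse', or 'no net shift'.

Q₀ = 12 vs Keq = 1.4720e-06 ⇒ Q>K, reverse
Step 1:
                    L           D
  Initial      0.1161      0.4021
  Change       0.4015     -0.4015
  Equil        0.5176  6.2795e-04
  solve Keq expr → x = -0.2007; check Q = 1.4720e-06
Then add 0.1726 M of L.
Step 2:
                    L           D
  Initial      0.6902  6.2795e-04
  Change  -2.0915e-04  2.0915e-04
  Equil          0.69  8.3710e-04
  solve Keq expr → x = 1.0458e-04; check Q = 1.4720e-06
Then add 0.02805 M of D.
Step 3:
                    L           D
  Initial        0.69     0.02889
  Change      0.02802    -0.02802
  Equil         0.718  8.7110e-04
  solve Keq expr → x = -0.01401; check Q = 1.4720e-06

Direction: reverse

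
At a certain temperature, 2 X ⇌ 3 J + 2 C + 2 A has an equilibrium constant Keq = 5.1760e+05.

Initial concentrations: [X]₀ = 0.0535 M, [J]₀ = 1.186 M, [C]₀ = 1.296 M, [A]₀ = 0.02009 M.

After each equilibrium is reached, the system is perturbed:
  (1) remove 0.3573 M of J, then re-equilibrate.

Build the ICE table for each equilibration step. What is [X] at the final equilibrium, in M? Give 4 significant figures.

Q₀ = 0.3951 vs Keq = 5.1760e+05 ⇒ Q<K, forward
Step 1:
                   X          J          C          A
  I           0.0535      1.186      1.296    0.02009
  C          -0.0533    0.07996     0.0533     0.0533
  E       1.9607e-04      1.266      1.349    0.07339
  solve Keq expr → x = 0.02665; check Q = 5.1760e+05
Then remove 0.3573 M of J.
Step 2:
                   X          J          C          A
  I       1.9607e-04     0.9087      1.349    0.07339
  C       -7.6685e-05 1.1503e-04 7.6685e-05 7.6685e-05
  E       1.1938e-04     0.9088      1.349    0.07347
  solve Keq expr → x = 3.8342e-05; check Q = 5.1760e+05

[X]_eq = 1.1938e-04 M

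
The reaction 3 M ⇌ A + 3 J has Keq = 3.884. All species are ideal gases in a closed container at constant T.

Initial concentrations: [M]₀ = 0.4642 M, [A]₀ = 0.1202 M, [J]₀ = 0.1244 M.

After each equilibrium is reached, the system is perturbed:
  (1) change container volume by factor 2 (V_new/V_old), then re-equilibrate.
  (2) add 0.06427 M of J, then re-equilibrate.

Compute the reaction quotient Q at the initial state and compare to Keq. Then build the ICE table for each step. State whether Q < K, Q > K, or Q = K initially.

Q₀ = 0.002313; Q < K (proceeds forward)

Q₀ = 0.002313 vs Keq = 3.884 ⇒ Q<K, forward
Step 1:
                   M          A          J
  init        0.4642     0.1202     0.1244
  Δ          -0.3008     0.1003     0.3008
  eq          0.1634     0.2205     0.4252
  solve Keq expr → x = 0.1003; check Q = 3.884
Then change container volume by factor 2 (V_new/V_old).
Step 2:
                   M          A          J
  init        0.0817     0.1102     0.2126
  Δ         -0.01227   0.004091    0.01227
  eq         0.06943     0.1143     0.2249
  solve Keq expr → x = 0.004091; check Q = 3.884
Then add 0.06427 M of J.
Step 3:
                   M          A          J
  init       0.06943     0.1143     0.2891
  Δ          0.01425   -0.00475   -0.01425
  eq         0.08368     0.1096     0.2749
  solve Keq expr → x = -0.00475; check Q = 3.884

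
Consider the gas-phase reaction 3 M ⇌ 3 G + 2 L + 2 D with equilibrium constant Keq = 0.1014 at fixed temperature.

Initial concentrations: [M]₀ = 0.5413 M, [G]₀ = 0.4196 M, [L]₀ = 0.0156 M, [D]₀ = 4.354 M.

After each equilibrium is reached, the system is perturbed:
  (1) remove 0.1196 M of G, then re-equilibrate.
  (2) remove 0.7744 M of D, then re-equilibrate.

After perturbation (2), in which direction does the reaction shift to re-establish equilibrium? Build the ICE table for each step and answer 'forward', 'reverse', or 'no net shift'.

Q₀ = 0.002149 vs Keq = 0.1014 ⇒ Q<K, forward
Step 1:
                  M         G         L         D
  I          0.5413    0.4196    0.0156     4.354
  C        -0.07554   0.07554   0.05036   0.05036
  E          0.4658    0.4951   0.06596     4.404
  solve Keq expr → x = 0.02518; check Q = 0.1014
Then remove 0.1196 M of G.
Step 2:
                  M         G         L         D
  I          0.4658    0.3755   0.06596     4.404
  C        -0.02541   0.02541   0.01694   0.01694
  E          0.4404    0.4009    0.0829     4.421
  solve Keq expr → x = 0.008468; check Q = 0.1014
Then remove 0.7744 M of D.
Step 3:
                  M         G         L         D
  I          0.4404    0.4009    0.0829     3.647
  C        -0.01286   0.01286  0.008572  0.008572
  E          0.4275    0.4138   0.09147     3.655
  solve Keq expr → x = 0.004286; check Q = 0.1014

Direction: forward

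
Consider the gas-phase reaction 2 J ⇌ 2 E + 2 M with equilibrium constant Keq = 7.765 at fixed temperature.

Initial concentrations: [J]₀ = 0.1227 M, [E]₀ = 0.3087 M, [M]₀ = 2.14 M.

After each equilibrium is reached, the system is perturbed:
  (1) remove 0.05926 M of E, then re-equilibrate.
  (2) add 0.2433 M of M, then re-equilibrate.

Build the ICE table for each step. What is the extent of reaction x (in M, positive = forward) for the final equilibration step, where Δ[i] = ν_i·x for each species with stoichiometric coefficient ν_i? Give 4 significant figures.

Q₀ = 28.99 vs Keq = 7.765 ⇒ Q>K, reverse
Step 1:
                    J           E           M
  Initial      0.1227      0.3087        2.14
  Change       0.0616     -0.0616     -0.0616
  Equil        0.1843      0.2471       2.078
  solve Keq expr → x = -0.0308; check Q = 7.765
Then remove 0.05926 M of E.
Step 2:
                    J           E           M
  Initial      0.1843      0.1878       2.078
  Change     -0.02426     0.02426     0.02426
  Equil          0.16      0.2121       2.103
  solve Keq expr → x = 0.01213; check Q = 7.765
Then add 0.2433 M of M.
Step 3:
                    J           E           M
  Initial        0.16      0.2121       2.346
  Change     0.009673   -0.009673   -0.009673
  Equil        0.1697      0.2024       2.336
  solve Keq expr → x = -0.004836; check Q = 7.765

x = -0.004836 M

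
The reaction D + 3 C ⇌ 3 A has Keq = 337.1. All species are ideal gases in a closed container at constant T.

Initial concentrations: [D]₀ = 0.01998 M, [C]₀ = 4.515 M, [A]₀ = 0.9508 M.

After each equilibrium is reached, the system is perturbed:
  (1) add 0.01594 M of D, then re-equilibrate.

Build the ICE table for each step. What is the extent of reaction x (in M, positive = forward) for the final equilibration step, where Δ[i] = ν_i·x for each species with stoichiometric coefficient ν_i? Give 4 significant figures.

x = 0.01593 M

Q₀ = 0.4674 vs Keq = 337.1 ⇒ Q<K, forward
Step 1:
                   D          C          A
  I          0.01998      4.515     0.9508
  C         -0.01995   -0.05984    0.05984
  E       3.4629e-05      4.455      1.011
  solve Keq expr → x = 0.01995; check Q = 337.1
Then add 0.01594 M of D.
Step 2:
                   D          C          A
  I          0.01597      4.455      1.011
  C         -0.01593    -0.0478     0.0478
  E       4.1087e-05      4.407      1.058
  solve Keq expr → x = 0.01593; check Q = 337.1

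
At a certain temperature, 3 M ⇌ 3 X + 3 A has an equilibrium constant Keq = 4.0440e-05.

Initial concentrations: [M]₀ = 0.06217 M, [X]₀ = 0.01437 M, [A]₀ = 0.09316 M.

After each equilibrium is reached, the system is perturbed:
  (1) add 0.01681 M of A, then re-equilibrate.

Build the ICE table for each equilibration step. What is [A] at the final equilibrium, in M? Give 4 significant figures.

[A]_eq = 0.1134 M

Q₀ = 9.9843e-06 vs Keq = 4.0440e-05 ⇒ Q<K, forward
Step 1:
                  M         X         A
  init      0.06217   0.01437   0.09316
  Δ         -0.0054    0.0054    0.0054
  eq        0.05677   0.01977   0.09856
  solve Keq expr → x = 0.0018; check Q = 4.0440e-05
Then add 0.01681 M of A.
Step 2:
                  M         X         A
  init      0.05677   0.01977    0.1154
  Δ        0.001984 -0.001984 -0.001984
  eq        0.05875   0.01779    0.1134
  solve Keq expr → x = -6.6145e-04; check Q = 4.0440e-05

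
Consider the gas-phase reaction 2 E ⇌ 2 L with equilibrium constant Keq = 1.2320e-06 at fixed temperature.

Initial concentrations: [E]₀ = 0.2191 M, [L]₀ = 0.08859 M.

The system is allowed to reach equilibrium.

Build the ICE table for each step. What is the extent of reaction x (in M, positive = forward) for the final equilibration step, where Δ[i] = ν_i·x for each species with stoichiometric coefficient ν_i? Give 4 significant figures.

Q₀ = 0.1635 vs Keq = 1.2320e-06 ⇒ Q>K, reverse
Step 1:
                   E          L
  I           0.2191    0.08859
  C          0.08825   -0.08825
  E           0.3073 3.4114e-04
  solve Keq expr → x = -0.04412; check Q = 1.2320e-06

x = -0.04412 M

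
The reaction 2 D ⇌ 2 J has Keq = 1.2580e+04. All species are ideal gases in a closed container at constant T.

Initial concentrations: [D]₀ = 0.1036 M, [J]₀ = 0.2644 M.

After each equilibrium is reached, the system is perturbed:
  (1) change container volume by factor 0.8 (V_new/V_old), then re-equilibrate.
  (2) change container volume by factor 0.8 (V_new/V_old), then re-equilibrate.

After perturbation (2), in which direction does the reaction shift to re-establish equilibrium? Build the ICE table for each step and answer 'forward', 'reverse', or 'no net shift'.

Direction: no net shift

Q₀ = 6.513 vs Keq = 1.2580e+04 ⇒ Q<K, forward
Step 1:
                   D          J
  init        0.1036     0.2644
  Δ          -0.1003     0.1003
  eq        0.003252     0.3647
  solve Keq expr → x = 0.05017; check Q = 1.2580e+04
Then change container volume by factor 0.8 (V_new/V_old).
Step 2:
                   D          J
  init      0.004065     0.4559
  Δ                0          0
  eq        0.004065     0.4559
  solve Keq expr → x = 0; check Q = 1.2580e+04
Then change container volume by factor 0.8 (V_new/V_old).
Step 3:
                   D          J
  init      0.005081     0.5699
  Δ                0          0
  eq        0.005081     0.5699
  solve Keq expr → x = 0; check Q = 1.2580e+04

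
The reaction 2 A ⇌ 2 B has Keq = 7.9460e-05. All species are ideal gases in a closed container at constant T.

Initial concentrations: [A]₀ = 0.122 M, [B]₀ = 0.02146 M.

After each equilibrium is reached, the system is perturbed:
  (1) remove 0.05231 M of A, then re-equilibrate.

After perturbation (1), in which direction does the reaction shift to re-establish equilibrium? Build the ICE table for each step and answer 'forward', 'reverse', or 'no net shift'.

Direction: reverse

Q₀ = 0.03094 vs Keq = 7.9460e-05 ⇒ Q>K, reverse
Step 1:
                   A          B
  init         0.122    0.02146
  Δ          0.02019   -0.02019
  eq          0.1422   0.001268
  solve Keq expr → x = -0.0101; check Q = 7.9460e-05
Then remove 0.05231 M of A.
Step 2:
                   A          B
  init       0.08988   0.001268
  Δ       4.6217e-04 -4.6217e-04
  eq         0.09034 8.0534e-04
  solve Keq expr → x = -2.3109e-04; check Q = 7.9460e-05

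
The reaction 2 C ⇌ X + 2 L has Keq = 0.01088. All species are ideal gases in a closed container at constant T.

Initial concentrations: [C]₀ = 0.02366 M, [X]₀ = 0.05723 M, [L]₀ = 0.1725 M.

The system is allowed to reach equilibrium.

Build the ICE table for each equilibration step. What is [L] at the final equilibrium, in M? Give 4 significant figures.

[L]_eq = 0.08926 M

Q₀ = 3.042 vs Keq = 0.01088 ⇒ Q>K, reverse
Step 1:
                   C          X          L
  I          0.02366    0.05723     0.1725
  C          0.08324   -0.04162   -0.08324
  E           0.1069    0.01561    0.08926
  solve Keq expr → x = -0.04162; check Q = 0.01088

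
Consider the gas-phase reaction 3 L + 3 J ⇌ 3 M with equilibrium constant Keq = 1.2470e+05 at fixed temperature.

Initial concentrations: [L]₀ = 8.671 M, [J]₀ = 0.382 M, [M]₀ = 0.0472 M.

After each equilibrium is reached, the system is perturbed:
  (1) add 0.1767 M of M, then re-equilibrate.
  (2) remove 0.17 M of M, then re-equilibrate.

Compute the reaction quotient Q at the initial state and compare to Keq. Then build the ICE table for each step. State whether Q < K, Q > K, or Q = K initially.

Q₀ = 2.8935e-06; Q < K (proceeds forward)

Q₀ = 2.8935e-06 vs Keq = 1.2470e+05 ⇒ Q<K, forward
Step 1:
                  L         J         M
  I           8.671     0.382    0.0472
  C          -0.381    -0.381     0.381
  E            8.29  0.001034    0.4282
  solve Keq expr → x = 0.127; check Q = 1.2470e+05
Then add 0.1767 M of M.
Step 2:
                  L         J         M
  I            8.29  0.001034    0.6049
  C       4.2553e-04 4.2553e-04 -4.2553e-04
  E            8.29  0.001459    0.6044
  solve Keq expr → x = -1.4184e-04; check Q = 1.2470e+05
Then remove 0.17 M of M.
Step 3:
                  L         J         M
  I            8.29  0.001459    0.4344
  C       -4.0940e-04 -4.0940e-04 4.0940e-04
  E            8.29   0.00105    0.4349
  solve Keq expr → x = 1.3647e-04; check Q = 1.2470e+05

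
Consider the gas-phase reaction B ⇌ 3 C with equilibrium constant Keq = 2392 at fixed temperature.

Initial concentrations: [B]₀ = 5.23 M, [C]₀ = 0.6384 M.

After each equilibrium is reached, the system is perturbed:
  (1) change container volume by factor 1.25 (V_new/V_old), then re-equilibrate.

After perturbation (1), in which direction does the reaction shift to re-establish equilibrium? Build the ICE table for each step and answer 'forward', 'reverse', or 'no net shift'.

Direction: forward

Q₀ = 0.04975 vs Keq = 2392 ⇒ Q<K, forward
Step 1:
                  B         C
  I            5.23    0.6384
  C          -4.236     12.71
  E          0.9939     13.35
  solve Keq expr → x = 4.236; check Q = 2392
Then change container volume by factor 1.25 (V_new/V_old).
Step 2:
                  B         C
  I          0.7951     10.68
  C          -0.197     0.591
  E          0.5982     11.27
  solve Keq expr → x = 0.197; check Q = 2392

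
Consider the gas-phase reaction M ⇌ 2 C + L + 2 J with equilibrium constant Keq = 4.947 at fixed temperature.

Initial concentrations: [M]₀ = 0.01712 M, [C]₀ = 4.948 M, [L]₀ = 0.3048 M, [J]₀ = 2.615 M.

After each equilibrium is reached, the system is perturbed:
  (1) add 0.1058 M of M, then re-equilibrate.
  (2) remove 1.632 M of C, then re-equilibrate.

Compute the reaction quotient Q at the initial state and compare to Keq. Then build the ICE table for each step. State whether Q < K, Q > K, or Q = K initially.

Q₀ = 2981; Q > K (proceeds reverse)

Q₀ = 2981 vs Keq = 4.947 ⇒ Q>K, reverse
Step 1:
                  M         C         L         J
  init      0.01712     4.948    0.3048     2.615
  Δ           0.286   -0.5721    -0.286   -0.5721
  eq         0.3032     4.376   0.01877     2.043
  solve Keq expr → x = -0.286; check Q = 4.947
Then add 0.1058 M of M.
Step 2:
                  M         C         L         J
  init        0.409     4.376   0.01877     2.043
  Δ       -0.005781   0.01156  0.005781   0.01156
  eq         0.4032     4.387   0.02455     2.054
  solve Keq expr → x = 0.005781; check Q = 4.947
Then remove 1.632 M of C.
Step 3:
                  M         C         L         J
  init       0.4032     2.755   0.02455     2.054
  Δ        -0.02813   0.05626   0.02813   0.05626
  eq          0.375     2.812   0.05267     2.111
  solve Keq expr → x = 0.02813; check Q = 4.947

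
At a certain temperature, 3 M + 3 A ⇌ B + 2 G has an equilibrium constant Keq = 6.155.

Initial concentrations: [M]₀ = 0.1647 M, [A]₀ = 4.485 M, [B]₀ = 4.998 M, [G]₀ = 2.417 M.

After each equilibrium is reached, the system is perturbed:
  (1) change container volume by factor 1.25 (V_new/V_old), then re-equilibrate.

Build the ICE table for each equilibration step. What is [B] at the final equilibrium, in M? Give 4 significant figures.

Q₀ = 72.44 vs Keq = 6.155 ⇒ Q>K, reverse
Step 1:
                  M         A         B         G
  init       0.1647     4.485     4.998     2.417
  Δ          0.1818    0.1818   -0.0606   -0.1212
  eq         0.3465     4.667     4.937     2.296
  solve Keq expr → x = -0.0606; check Q = 6.155
Then change container volume by factor 1.25 (V_new/V_old).
Step 2:
                  M         A         B         G
  init       0.2772     3.733      3.95     1.837
  Δ         0.05854   0.05854  -0.01951  -0.03903
  eq         0.3357     3.792      3.93     1.798
  solve Keq expr → x = -0.01951; check Q = 6.155

[B]_eq = 3.93 M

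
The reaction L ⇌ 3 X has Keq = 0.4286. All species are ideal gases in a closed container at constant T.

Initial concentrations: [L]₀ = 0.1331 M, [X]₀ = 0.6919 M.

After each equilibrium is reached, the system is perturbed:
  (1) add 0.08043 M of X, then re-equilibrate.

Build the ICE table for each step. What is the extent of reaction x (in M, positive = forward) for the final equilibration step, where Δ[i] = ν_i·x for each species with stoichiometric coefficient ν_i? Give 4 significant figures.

Q₀ = 2.489 vs Keq = 0.4286 ⇒ Q>K, reverse
Step 1:
                  L         X
  I          0.1331    0.6919
  C         0.08042   -0.2413
  E          0.2135    0.4506
  solve Keq expr → x = -0.08042; check Q = 0.4286
Then add 0.08043 M of X.
Step 2:
                  L         X
  I          0.2135    0.5311
  C         0.02185  -0.06555
  E          0.2354    0.4655
  solve Keq expr → x = -0.02185; check Q = 0.4286

x = -0.02185 M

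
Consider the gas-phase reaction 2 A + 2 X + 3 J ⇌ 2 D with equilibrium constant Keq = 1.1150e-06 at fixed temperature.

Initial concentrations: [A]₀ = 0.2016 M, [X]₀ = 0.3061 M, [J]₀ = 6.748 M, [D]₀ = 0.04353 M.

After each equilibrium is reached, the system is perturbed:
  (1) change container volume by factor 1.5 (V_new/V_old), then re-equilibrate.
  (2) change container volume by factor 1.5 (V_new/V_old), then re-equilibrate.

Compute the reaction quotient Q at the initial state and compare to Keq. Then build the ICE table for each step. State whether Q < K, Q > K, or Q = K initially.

Q₀ = 0.001619 vs Keq = 1.1150e-06 ⇒ Q>K, reverse
Step 1:
                    A           X           J           D
  Initial      0.2016      0.3061       6.748     0.04353
  Change      0.04194     0.04194     0.06291    -0.04194
  Equil        0.2435       0.348       6.811    0.001591
  solve Keq expr → x = -0.02097; check Q = 1.1150e-06
Then change container volume by factor 1.5 (V_new/V_old).
Step 2:
                    A           X           J           D
  Initial      0.1624       0.232       4.541    0.001061
  Change   6.7287e-04  6.7287e-04    0.001009 -6.7287e-04
  Equil         0.163      0.2327       4.542  3.8772e-04
  solve Keq expr → x = -3.3644e-04; check Q = 1.1150e-06
Then change container volume by factor 1.5 (V_new/V_old).
Step 3:
                    A           X           J           D
  Initial      0.1087      0.1551       3.028  2.5848e-04
  Change   1.6443e-04  1.6443e-04  2.4664e-04 -1.6443e-04
  Equil        0.1089      0.1553       3.028  9.4053e-05
  solve Keq expr → x = -8.2214e-05; check Q = 1.1150e-06

Q₀ = 0.001619; Q > K (proceeds reverse)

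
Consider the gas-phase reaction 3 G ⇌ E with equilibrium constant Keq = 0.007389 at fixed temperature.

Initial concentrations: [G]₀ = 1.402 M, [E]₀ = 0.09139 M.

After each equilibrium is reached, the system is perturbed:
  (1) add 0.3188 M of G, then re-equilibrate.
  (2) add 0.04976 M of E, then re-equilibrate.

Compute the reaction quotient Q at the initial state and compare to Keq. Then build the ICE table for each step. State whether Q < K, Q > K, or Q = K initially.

Q₀ = 0.03316 vs Keq = 0.007389 ⇒ Q>K, reverse
Step 1:
                   G          E
  init         1.402    0.09139
  Δ           0.1855   -0.06183
  eq           1.587    0.02956
  solve Keq expr → x = -0.06183; check Q = 0.007389
Then add 0.3188 M of G.
Step 2:
                   G          E
  init         1.906    0.02956
  Δ         -0.05253    0.01751
  eq           1.854    0.04707
  solve Keq expr → x = 0.01751; check Q = 0.007389
Then add 0.04976 M of E.
Step 3:
                   G          E
  init         1.854    0.09683
  Δ             0.12   -0.04001
  eq           1.974    0.05682
  solve Keq expr → x = -0.04001; check Q = 0.007389

Q₀ = 0.03316; Q > K (proceeds reverse)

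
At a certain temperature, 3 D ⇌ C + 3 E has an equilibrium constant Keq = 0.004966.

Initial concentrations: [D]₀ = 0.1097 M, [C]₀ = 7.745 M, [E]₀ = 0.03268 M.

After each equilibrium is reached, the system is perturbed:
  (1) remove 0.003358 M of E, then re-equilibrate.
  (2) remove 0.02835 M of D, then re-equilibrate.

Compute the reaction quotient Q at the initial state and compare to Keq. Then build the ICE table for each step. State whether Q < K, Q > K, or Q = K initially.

Q₀ = 0.2048 vs Keq = 0.004966 ⇒ Q>K, reverse
Step 1:
                   D          C          E
  Initial     0.1097      7.745    0.03268
  Change     0.02137  -0.007125   -0.02137
  Equil       0.1311      7.738    0.01131
  solve Keq expr → x = -0.007125; check Q = 0.004966
Then remove 0.003358 M of E.
Step 2:
                   D          C          E
  Initial     0.1311      7.738   0.007948
  Change   -0.003091    0.00103   0.003091
  Equil        0.128      7.739    0.01104
  solve Keq expr → x = 0.00103; check Q = 0.004966
Then remove 0.02835 M of D.
Step 3:
                   D          C          E
  Initial    0.09963      7.739    0.01104
  Change    0.002251 -7.5028e-04  -0.002251
  Equil       0.1019      7.738   0.008788
  solve Keq expr → x = -7.5028e-04; check Q = 0.004966

Q₀ = 0.2048; Q > K (proceeds reverse)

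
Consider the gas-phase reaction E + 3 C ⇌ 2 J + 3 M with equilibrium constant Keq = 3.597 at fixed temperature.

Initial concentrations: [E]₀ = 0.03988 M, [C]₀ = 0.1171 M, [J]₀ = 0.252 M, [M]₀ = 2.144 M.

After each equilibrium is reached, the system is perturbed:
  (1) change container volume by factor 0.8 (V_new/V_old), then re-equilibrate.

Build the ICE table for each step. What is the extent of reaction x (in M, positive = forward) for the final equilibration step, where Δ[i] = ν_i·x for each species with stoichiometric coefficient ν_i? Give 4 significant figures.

Q₀ = 9773 vs Keq = 3.597 ⇒ Q>K, reverse
Step 1:
                  E         C         J         M
  I         0.03988    0.1171     0.252     2.144
  C         0.09248    0.2774    -0.185   -0.2774
  E          0.1324    0.3945   0.06705     1.867
  solve Keq expr → x = -0.09248; check Q = 3.597
Then change container volume by factor 0.8 (V_new/V_old).
Step 2:
                  E         C         J         M
  I          0.1654    0.4932   0.08381     2.333
  C        0.002883  0.008649 -0.005766 -0.008649
  E          0.1683    0.5018   0.07804     2.325
  solve Keq expr → x = -0.002883; check Q = 3.597

x = -0.002883 M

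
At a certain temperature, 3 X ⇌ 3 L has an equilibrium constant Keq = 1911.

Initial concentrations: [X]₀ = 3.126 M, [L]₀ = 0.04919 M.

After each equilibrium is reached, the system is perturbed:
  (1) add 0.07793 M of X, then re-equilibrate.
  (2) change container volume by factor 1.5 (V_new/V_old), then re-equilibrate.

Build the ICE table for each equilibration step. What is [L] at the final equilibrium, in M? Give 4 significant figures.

[L]_eq = 2.007 M

Q₀ = 3.8964e-06 vs Keq = 1911 ⇒ Q<K, forward
Step 1:
                   X          L
  init         3.126    0.04919
  Δ           -2.889      2.889
  eq          0.2368      2.938
  solve Keq expr → x = 0.9631; check Q = 1911
Then add 0.07793 M of X.
Step 2:
                   X          L
  init        0.3147      2.938
  Δ         -0.07212    0.07212
  eq          0.2426      3.011
  solve Keq expr → x = 0.02404; check Q = 1911
Then change container volume by factor 1.5 (V_new/V_old).
Step 3:
                   X          L
  init        0.1617      2.007
  Δ                0          0
  eq          0.1617      2.007
  solve Keq expr → x = 0; check Q = 1911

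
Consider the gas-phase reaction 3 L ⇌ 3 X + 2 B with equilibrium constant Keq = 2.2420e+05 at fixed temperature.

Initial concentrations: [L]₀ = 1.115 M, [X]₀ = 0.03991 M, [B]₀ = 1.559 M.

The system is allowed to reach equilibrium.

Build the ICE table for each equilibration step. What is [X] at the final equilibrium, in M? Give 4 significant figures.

Q₀ = 1.1146e-04 vs Keq = 2.2420e+05 ⇒ Q<K, forward
Step 1:
                  L         X         B
  init        1.115   0.03991     1.559
  Δ          -1.083     1.083     0.722
  eq        0.03203     1.123     2.281
  solve Keq expr → x = 0.361; check Q = 2.2420e+05

[X]_eq = 1.123 M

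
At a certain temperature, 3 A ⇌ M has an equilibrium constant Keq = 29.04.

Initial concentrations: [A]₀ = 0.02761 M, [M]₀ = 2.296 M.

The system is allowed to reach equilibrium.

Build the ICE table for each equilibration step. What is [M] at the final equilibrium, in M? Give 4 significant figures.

Q₀ = 1.0909e+05 vs Keq = 29.04 ⇒ Q>K, reverse
Step 1:
                   A          M
  Initial    0.02761      2.296
  Change      0.3933    -0.1311
  Equil       0.4209      2.165
  solve Keq expr → x = -0.1311; check Q = 29.04

[M]_eq = 2.165 M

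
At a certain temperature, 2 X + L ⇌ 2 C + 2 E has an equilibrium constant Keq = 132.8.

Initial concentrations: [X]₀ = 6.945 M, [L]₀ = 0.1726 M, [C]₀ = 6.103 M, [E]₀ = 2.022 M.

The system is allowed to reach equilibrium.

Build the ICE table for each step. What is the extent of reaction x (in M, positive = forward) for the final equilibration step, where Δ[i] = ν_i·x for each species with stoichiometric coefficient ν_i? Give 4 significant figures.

Q₀ = 18.29 vs Keq = 132.8 ⇒ Q<K, forward
Step 1:
                  X         L         C         E
  I           6.945    0.1726     6.103     2.022
  C         -0.2728   -0.1364    0.2728    0.2728
  E           6.672   0.03621     6.376     2.295
  solve Keq expr → x = 0.1364; check Q = 132.8

x = 0.1364 M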